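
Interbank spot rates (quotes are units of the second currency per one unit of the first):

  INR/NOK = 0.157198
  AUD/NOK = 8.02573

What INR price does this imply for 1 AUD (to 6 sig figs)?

AUD/INR = 51.0549

1 AUD × 8.02573 = 8.02573 NOK
8.02573 NOK ÷ 0.157198 = 51.0549 INR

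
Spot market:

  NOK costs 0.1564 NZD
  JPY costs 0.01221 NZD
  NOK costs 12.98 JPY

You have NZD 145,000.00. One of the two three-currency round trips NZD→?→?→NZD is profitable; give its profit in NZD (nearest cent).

Profitable loop is NZD → NOK → JPY → NZD:
NZD 145,000.00 ÷ 0.1564 = NOK 927,109.97
NOK 927,109.97 × 12.98 = JPY 12,033,887
JPY 12,033,887 × 0.01221 = NZD 146,933.77
Profit = NZD 146,933.77 − NZD 145,000.00

Profit: NZD 1,933.77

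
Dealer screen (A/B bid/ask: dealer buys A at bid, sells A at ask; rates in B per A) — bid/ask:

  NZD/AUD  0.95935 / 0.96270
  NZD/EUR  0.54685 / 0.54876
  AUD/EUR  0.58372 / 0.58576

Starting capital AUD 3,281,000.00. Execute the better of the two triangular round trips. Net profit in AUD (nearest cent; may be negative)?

Net profit: AUD 67,154.09

Best loop AUD → EUR → NZD → AUD:
AUD 3,281,000.00 × 0.58372 (sell AUD at bid) = EUR 1,915,185.32
EUR 1,915,185.32 ÷ 0.54876 (buy NZD at ask) = NZD 3,490,023.54
NZD 3,490,023.54 × 0.95935 (sell NZD at bid) = AUD 3,348,154.09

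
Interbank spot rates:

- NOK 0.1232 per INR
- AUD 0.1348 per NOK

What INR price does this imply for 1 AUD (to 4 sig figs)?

1 AUD ÷ 0.1348 = 7.4184 NOK
7.4184 NOK ÷ 0.1232 = 60.2143 INR

AUD/INR = 60.21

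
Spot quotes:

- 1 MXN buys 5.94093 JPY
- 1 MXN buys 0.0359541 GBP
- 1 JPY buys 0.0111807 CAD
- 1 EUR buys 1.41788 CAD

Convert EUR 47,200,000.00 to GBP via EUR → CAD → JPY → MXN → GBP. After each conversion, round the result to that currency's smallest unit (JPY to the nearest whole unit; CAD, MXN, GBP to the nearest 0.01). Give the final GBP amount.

GBP 36,224,839.28

EUR 47,200,000.00 × 1.41788 = CAD 66,923,936.00
CAD 66,923,936.00 ÷ 0.0111807 = JPY 5,985,666,014
JPY 5,985,666,014 ÷ 5.94093 = MXN 1,007,530,136.53
MXN 1,007,530,136.53 × 0.0359541 = GBP 36,224,839.28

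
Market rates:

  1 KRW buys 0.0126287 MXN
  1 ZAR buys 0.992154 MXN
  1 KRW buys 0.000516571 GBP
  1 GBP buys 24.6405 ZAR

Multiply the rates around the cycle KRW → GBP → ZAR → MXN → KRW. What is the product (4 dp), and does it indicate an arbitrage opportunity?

Around KRW → GBP → ZAR → MXN → KRW: 1 × 0.000516571 × 24.6405 × 0.992154 ÷ 0.0126287 = 1.000000
Product ≈ 1 (deviation 0.000%, within rounding noise).

1.0000 (no arbitrage)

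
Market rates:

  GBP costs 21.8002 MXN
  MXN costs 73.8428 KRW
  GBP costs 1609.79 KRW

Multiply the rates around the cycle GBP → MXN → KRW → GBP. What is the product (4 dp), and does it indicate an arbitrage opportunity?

1.0000 (no arbitrage)

Around GBP → MXN → KRW → GBP: 1 × 21.8002 × 73.8428 ÷ 1609.79 = 0.999999
Product ≈ 1 (deviation 0.000%, within rounding noise).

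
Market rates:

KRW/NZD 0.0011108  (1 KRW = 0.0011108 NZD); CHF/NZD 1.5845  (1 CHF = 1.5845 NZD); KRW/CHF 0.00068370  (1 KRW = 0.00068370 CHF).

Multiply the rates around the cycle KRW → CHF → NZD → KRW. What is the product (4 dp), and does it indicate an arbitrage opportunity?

0.9753 (arbitrage exists)

Around KRW → CHF → NZD → KRW: 1 × 0.00068370 × 1.5845 ÷ 0.0011108 = 0.975263
Product < 1; profitable direction is KRW → NZD → CHF → KRW.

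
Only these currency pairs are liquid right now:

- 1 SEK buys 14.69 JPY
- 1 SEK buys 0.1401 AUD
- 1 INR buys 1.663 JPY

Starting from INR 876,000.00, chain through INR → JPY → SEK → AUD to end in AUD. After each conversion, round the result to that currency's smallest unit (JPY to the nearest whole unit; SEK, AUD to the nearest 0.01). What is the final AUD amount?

AUD 13,893.53

INR 876,000.00 × 1.663 = JPY 1,456,788
JPY 1,456,788 ÷ 14.69 = SEK 99,168.69
SEK 99,168.69 × 0.1401 = AUD 13,893.53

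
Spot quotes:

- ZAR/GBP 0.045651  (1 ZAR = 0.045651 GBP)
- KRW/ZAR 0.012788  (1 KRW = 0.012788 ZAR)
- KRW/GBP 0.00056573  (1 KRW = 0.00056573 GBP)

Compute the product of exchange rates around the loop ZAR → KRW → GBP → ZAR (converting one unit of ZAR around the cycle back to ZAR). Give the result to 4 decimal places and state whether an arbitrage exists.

0.9691 (arbitrage exists)

Around ZAR → KRW → GBP → ZAR: 1 ÷ 0.012788 × 0.00056573 ÷ 0.045651 = 0.969073
Product < 1; profitable direction is ZAR → GBP → KRW → ZAR.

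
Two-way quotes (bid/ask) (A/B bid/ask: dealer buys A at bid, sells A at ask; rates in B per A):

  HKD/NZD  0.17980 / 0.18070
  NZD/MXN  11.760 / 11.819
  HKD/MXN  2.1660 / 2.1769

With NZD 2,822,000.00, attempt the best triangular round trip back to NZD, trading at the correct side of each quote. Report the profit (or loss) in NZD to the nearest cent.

Best loop NZD → HKD → MXN → NZD:
NZD 2,822,000.00 ÷ 0.18070 (buy HKD at ask) = HKD 15,617,044.83
HKD 15,617,044.83 × 2.1660 (sell HKD at bid) = MXN 33,826,519.09
MXN 33,826,519.09 ÷ 11.819 (buy NZD at ask) = NZD 2,862,045.78

Net profit: NZD 40,045.78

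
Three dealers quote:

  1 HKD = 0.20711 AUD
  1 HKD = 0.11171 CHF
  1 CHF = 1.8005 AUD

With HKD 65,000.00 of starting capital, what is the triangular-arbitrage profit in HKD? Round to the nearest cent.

Profit: HKD 1,931.30

Profitable loop is HKD → AUD → CHF → HKD:
HKD 65,000.00 × 0.20711 = AUD 13,462.15
AUD 13,462.15 ÷ 1.8005 = CHF 7,476.90
CHF 7,476.90 ÷ 0.11171 = HKD 66,931.30
Profit = HKD 66,931.30 − HKD 65,000.00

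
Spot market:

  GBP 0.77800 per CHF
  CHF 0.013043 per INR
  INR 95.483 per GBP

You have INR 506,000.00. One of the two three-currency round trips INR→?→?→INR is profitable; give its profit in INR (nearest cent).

Profitable loop is INR → GBP → CHF → INR:
INR 506,000.00 ÷ 95.483 = GBP 5,299.37
GBP 5,299.37 ÷ 0.77800 = CHF 6,811.53
CHF 6,811.53 ÷ 0.013043 = INR 522,236.68
Profit = INR 522,236.68 − INR 506,000.00

Profit: INR 16,236.68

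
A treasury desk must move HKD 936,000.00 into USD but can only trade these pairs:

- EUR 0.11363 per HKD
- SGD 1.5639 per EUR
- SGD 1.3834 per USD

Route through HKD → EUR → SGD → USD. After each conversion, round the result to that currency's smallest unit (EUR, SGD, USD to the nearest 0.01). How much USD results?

HKD 936,000.00 × 0.11363 = EUR 106,357.68
EUR 106,357.68 × 1.5639 = SGD 166,332.78
SGD 166,332.78 ÷ 1.3834 = USD 120,234.77

USD 120,234.77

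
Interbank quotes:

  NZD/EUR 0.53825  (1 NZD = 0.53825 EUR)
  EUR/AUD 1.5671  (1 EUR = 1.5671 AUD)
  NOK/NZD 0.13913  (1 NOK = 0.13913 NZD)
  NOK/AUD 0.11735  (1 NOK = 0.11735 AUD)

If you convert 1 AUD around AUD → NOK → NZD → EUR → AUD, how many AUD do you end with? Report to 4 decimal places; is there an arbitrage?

Around AUD → NOK → NZD → EUR → AUD: 1 ÷ 0.11735 × 0.13913 × 0.53825 × 1.5671 = 1.000042
Product ≈ 1 (deviation 0.004%, within rounding noise).

1.0000 (no arbitrage)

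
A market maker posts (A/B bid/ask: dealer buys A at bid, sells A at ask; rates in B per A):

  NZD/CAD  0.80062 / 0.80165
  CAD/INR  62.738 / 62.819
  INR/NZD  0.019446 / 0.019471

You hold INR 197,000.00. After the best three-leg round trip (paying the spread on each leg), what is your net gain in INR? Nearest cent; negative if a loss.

Best loop INR → CAD → NZD → INR:
INR 197,000.00 ÷ 62.819 (buy CAD at ask) = CAD 3,135.99
CAD 3,135.99 ÷ 0.80165 (buy NZD at ask) = NZD 3,911.92
NZD 3,911.92 ÷ 0.019471 (buy INR at ask) = INR 200,910.28

Net profit: INR 3,910.28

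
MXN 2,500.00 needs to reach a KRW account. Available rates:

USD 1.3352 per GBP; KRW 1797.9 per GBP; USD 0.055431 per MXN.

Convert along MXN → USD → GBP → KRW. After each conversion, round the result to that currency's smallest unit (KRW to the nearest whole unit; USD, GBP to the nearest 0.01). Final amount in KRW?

KRW 186,604

MXN 2,500.00 × 0.055431 = USD 138.58
USD 138.58 ÷ 1.3352 = GBP 103.79
GBP 103.79 × 1797.9 = KRW 186,604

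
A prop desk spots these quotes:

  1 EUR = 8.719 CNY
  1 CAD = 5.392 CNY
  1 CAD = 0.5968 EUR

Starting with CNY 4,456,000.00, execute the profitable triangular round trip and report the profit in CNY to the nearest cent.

Profit: CNY 161,422.06

Profitable loop is CNY → EUR → CAD → CNY:
CNY 4,456,000.00 ÷ 8.719 = EUR 511,067.78
EUR 511,067.78 ÷ 0.5968 = CAD 856,346.82
CAD 856,346.82 × 5.392 = CNY 4,617,422.06
Profit = CNY 4,617,422.06 − CNY 4,456,000.00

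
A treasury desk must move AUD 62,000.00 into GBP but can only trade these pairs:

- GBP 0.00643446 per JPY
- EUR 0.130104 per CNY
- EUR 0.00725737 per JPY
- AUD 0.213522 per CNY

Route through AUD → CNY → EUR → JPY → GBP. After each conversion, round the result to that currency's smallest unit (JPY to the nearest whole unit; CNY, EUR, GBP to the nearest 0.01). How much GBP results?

GBP 33,494.43

AUD 62,000.00 ÷ 0.213522 = CNY 290,368.21
CNY 290,368.21 × 0.130104 = EUR 37,778.07
EUR 37,778.07 ÷ 0.00725737 = JPY 5,205,477
JPY 5,205,477 × 0.00643446 = GBP 33,494.43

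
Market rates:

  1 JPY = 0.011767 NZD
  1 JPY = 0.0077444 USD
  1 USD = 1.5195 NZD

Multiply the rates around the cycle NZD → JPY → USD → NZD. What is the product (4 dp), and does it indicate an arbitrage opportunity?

1.0001 (no arbitrage)

Around NZD → JPY → USD → NZD: 1 ÷ 0.011767 × 0.0077444 × 1.5195 = 1.000052
Product ≈ 1 (deviation 0.005%, within rounding noise).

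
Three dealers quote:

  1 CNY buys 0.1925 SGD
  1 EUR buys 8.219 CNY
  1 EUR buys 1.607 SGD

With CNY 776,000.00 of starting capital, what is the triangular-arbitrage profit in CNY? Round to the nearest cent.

Profitable loop is CNY → EUR → SGD → CNY:
CNY 776,000.00 ÷ 8.219 = EUR 94,415.38
EUR 94,415.38 × 1.607 = SGD 151,725.51
SGD 151,725.51 ÷ 0.1925 = CNY 788,184.49
Profit = CNY 788,184.49 − CNY 776,000.00

Profit: CNY 12,184.49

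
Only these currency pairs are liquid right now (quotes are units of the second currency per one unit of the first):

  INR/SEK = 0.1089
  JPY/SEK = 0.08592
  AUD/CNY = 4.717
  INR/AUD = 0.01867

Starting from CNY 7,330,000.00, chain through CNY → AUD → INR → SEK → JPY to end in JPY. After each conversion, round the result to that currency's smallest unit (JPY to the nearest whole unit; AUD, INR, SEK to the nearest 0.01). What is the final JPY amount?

CNY 7,330,000.00 ÷ 4.717 = AUD 1,553,953.78
AUD 1,553,953.78 ÷ 0.01867 = INR 83,232,660.95
INR 83,232,660.95 × 0.1089 = SEK 9,064,036.78
SEK 9,064,036.78 ÷ 0.08592 = JPY 105,493,910

JPY 105,493,910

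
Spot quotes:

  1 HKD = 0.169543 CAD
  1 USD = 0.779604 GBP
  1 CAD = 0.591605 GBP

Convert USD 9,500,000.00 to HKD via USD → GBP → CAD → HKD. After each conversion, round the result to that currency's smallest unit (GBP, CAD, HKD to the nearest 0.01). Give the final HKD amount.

USD 9,500,000.00 × 0.779604 = GBP 7,406,238.00
GBP 7,406,238.00 ÷ 0.591605 = CAD 12,518,890.14
CAD 12,518,890.14 ÷ 0.169543 = HKD 73,839,026.91

HKD 73,839,026.91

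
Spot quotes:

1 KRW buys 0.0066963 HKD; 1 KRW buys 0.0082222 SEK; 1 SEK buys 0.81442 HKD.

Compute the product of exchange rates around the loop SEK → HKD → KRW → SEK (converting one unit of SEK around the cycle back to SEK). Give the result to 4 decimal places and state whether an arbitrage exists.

Around SEK → HKD → KRW → SEK: 1 × 0.81442 ÷ 0.0066963 × 0.0082222 = 1.000004
Product ≈ 1 (deviation 0.000%, within rounding noise).

1.0000 (no arbitrage)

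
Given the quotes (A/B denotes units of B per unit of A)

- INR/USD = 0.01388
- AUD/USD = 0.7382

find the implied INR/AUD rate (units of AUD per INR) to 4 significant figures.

INR/AUD = 0.01880

1 INR × 0.01388 = 0.01388 USD
0.01388 USD ÷ 0.7382 = 0.0188025 AUD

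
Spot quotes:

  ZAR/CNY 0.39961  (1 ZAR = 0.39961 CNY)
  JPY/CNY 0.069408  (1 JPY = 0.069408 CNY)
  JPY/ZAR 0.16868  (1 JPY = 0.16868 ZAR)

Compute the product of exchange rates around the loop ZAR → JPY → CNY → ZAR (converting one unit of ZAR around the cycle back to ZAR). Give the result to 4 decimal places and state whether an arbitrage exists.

1.0297 (arbitrage exists)

Around ZAR → JPY → CNY → ZAR: 1 ÷ 0.16868 × 0.069408 ÷ 0.39961 = 1.029697
Product > 1; profitable direction is ZAR → JPY → CNY → ZAR.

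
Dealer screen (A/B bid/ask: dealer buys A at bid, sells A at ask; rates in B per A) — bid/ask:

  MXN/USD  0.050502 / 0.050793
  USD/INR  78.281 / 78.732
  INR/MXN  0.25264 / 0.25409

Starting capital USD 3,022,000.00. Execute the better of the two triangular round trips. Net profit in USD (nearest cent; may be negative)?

Best loop USD → INR → MXN → USD:
USD 3,022,000.00 × 78.281 (sell USD at bid) = INR 236,565,182.00
INR 236,565,182.00 × 0.25264 (sell INR at bid) = MXN 59,765,827.58
MXN 59,765,827.58 × 0.050502 (sell MXN at bid) = USD 3,018,293.82

Net result: USD -3,706.18 (no profitable arbitrage after spreads)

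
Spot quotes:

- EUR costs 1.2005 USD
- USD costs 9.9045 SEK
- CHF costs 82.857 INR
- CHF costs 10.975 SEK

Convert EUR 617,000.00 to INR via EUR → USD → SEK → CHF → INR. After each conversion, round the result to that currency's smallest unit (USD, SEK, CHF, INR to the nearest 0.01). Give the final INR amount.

EUR 617,000.00 × 1.2005 = USD 740,708.50
USD 740,708.50 × 9.9045 = SEK 7,336,347.34
SEK 7,336,347.34 ÷ 10.975 = CHF 668,459.89
CHF 668,459.89 × 82.857 = INR 55,386,581.11

INR 55,386,581.11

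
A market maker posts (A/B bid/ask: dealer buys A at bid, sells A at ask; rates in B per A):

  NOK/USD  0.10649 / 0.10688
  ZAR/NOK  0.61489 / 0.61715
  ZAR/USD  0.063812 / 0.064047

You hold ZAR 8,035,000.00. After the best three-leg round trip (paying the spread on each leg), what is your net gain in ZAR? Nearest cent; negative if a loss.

Net profit: ZAR 179,731.00

Best loop ZAR → NOK → USD → ZAR:
ZAR 8,035,000.00 × 0.61489 (sell ZAR at bid) = NOK 4,940,641.15
NOK 4,940,641.15 × 0.10649 (sell NOK at bid) = USD 526,128.88
USD 526,128.88 ÷ 0.064047 (buy ZAR at ask) = ZAR 8,214,731.00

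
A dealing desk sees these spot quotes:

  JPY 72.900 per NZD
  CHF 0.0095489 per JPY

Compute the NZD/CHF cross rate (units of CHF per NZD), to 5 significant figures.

NZD/CHF = 0.69611

1 NZD × 72.900 = 72.9 JPY
72.9 JPY × 0.0095489 = 0.696115 CHF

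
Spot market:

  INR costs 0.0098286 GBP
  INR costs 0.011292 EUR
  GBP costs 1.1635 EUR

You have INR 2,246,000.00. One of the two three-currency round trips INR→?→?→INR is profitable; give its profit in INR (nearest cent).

Profitable loop is INR → GBP → EUR → INR:
INR 2,246,000.00 × 0.0098286 = GBP 22,075.04
GBP 22,075.04 × 1.1635 = EUR 25,684.30
EUR 25,684.30 ÷ 0.011292 = INR 2,274,557.56
Profit = INR 2,274,557.56 − INR 2,246,000.00

Profit: INR 28,557.56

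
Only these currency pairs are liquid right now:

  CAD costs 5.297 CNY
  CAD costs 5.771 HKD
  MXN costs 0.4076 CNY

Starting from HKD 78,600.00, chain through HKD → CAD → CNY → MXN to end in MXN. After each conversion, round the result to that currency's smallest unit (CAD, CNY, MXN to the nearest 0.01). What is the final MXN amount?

HKD 78,600.00 ÷ 5.771 = CAD 13,619.82
CAD 13,619.82 × 5.297 = CNY 72,144.19
CNY 72,144.19 ÷ 0.4076 = MXN 176,997.52

MXN 176,997.52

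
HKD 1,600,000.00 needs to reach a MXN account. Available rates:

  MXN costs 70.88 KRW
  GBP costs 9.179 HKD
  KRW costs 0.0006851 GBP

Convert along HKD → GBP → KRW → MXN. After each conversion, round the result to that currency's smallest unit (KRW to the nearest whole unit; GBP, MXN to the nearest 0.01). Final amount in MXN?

MXN 3,589,607.34

HKD 1,600,000.00 ÷ 9.179 = GBP 174,310.93
GBP 174,310.93 ÷ 0.0006851 = KRW 254,431,368
KRW 254,431,368 ÷ 70.88 = MXN 3,589,607.34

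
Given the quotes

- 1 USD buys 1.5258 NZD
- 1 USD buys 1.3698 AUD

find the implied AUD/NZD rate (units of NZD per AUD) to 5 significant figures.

1 AUD ÷ 1.3698 = 0.730034 USD
0.730034 USD × 1.5258 = 1.11389 NZD

AUD/NZD = 1.1139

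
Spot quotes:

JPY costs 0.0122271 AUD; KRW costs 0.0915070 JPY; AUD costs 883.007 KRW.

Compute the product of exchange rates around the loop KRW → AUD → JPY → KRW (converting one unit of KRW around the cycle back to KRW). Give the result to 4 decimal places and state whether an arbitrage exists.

Around KRW → AUD → JPY → KRW: 1 ÷ 883.007 ÷ 0.0122271 ÷ 0.0915070 = 1.012181
Product > 1; profitable direction is KRW → AUD → JPY → KRW.

1.0122 (arbitrage exists)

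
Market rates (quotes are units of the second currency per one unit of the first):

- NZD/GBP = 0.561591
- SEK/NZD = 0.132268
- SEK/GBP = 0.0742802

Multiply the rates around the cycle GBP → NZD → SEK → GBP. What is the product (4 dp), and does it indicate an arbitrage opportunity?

1.0000 (no arbitrage)

Around GBP → NZD → SEK → GBP: 1 ÷ 0.561591 ÷ 0.132268 × 0.0742802 = 0.999996
Product ≈ 1 (deviation 0.000%, within rounding noise).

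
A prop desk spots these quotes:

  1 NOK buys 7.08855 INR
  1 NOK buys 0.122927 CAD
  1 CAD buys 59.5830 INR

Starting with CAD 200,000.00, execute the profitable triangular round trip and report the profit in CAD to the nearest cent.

Profitable loop is CAD → INR → NOK → CAD:
CAD 200,000.00 × 59.5830 = INR 11,916,600.00
INR 11,916,600.00 ÷ 7.08855 = NOK 1,681,105.44
NOK 1,681,105.44 × 0.122927 = CAD 206,653.25
Profit = CAD 206,653.25 − CAD 200,000.00

Profit: CAD 6,653.25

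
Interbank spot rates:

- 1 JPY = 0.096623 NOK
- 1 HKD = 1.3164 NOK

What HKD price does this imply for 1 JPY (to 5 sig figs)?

1 JPY × 0.096623 = 0.096623 NOK
0.096623 NOK ÷ 1.3164 = 0.0733994 HKD

JPY/HKD = 0.073399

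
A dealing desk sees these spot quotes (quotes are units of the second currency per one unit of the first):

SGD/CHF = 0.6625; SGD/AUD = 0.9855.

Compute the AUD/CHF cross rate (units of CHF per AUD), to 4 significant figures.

AUD/CHF = 0.6722

1 AUD ÷ 0.9855 = 1.01471 SGD
1.01471 SGD × 0.6625 = 0.672248 CHF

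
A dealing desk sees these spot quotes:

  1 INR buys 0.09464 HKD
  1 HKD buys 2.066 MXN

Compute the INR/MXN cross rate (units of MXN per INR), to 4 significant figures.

1 INR × 0.09464 = 0.09464 HKD
0.09464 HKD × 2.066 = 0.195526 MXN

INR/MXN = 0.1955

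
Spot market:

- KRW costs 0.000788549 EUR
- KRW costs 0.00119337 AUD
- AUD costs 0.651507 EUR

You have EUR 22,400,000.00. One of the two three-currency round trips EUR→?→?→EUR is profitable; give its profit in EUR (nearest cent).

Profitable loop is EUR → AUD → KRW → EUR:
EUR 22,400,000.00 ÷ 0.651507 = AUD 34,381,825.52
AUD 34,381,825.52 ÷ 0.00119337 = KRW 28,810,700,388
KRW 28,810,700,388 × 0.000788549 = EUR 22,718,648.98
Profit = EUR 22,718,648.98 − EUR 22,400,000.00

Profit: EUR 318,648.98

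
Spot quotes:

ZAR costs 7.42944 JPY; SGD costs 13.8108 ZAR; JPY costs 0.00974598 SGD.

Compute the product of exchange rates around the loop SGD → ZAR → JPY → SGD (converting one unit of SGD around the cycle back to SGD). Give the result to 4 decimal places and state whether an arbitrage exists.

Around SGD → ZAR → JPY → SGD: 1 × 13.8108 × 7.42944 × 0.00974598 = 1.000001
Product ≈ 1 (deviation 0.000%, within rounding noise).

1.0000 (no arbitrage)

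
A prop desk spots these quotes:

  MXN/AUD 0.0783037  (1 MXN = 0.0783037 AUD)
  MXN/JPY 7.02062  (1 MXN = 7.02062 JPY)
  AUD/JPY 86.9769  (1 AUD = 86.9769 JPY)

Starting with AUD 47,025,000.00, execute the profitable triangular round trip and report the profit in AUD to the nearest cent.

Profitable loop is AUD → MXN → JPY → AUD:
AUD 47,025,000.00 ÷ 0.0783037 = MXN 600,546,334.34
MXN 600,546,334.34 × 7.02062 = JPY 4,216,207,606
JPY 4,216,207,606 ÷ 86.9769 = AUD 48,475,027.34
Profit = AUD 48,475,027.34 − AUD 47,025,000.00

Profit: AUD 1,450,027.34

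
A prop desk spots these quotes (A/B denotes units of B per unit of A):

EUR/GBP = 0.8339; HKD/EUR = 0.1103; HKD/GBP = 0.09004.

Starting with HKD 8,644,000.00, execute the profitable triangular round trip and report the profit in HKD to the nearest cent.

Profit: HKD 186,163.77

Profitable loop is HKD → EUR → GBP → HKD:
HKD 8,644,000.00 × 0.1103 = EUR 953,433.20
EUR 953,433.20 × 0.8339 = GBP 795,067.95
GBP 795,067.95 ÷ 0.09004 = HKD 8,830,163.77
Profit = HKD 8,830,163.77 − HKD 8,644,000.00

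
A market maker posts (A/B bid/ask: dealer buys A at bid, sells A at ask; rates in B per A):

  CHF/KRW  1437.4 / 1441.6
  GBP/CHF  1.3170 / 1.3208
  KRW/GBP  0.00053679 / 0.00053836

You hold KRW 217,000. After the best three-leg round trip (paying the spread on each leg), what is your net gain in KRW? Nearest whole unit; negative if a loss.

Net profit: KRW 3,510

Best loop KRW → GBP → CHF → KRW:
KRW 217,000 × 0.00053679 (sell KRW at bid) = GBP 116.48
GBP 116.48 × 1.3170 (sell GBP at bid) = CHF 153.41
CHF 153.41 × 1437.4 (sell CHF at bid) = KRW 220,510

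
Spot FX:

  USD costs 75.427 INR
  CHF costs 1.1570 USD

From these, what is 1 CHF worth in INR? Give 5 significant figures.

1 CHF × 1.1570 = 1.157 USD
1.157 USD × 75.427 = 87.269 INR

CHF/INR = 87.269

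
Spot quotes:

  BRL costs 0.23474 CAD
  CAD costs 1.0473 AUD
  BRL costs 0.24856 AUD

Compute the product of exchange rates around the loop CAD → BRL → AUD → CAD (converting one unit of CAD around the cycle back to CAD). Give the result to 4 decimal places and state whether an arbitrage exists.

Around CAD → BRL → AUD → CAD: 1 ÷ 0.23474 × 0.24856 ÷ 1.0473 = 1.011051
Product > 1; profitable direction is CAD → BRL → AUD → CAD.

1.0111 (arbitrage exists)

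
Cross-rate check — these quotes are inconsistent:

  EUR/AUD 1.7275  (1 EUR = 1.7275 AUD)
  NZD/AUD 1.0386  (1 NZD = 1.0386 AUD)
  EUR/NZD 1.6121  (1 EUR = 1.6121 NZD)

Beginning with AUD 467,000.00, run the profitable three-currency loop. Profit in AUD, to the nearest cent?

Profitable loop is AUD → NZD → EUR → AUD:
AUD 467,000.00 ÷ 1.0386 = NZD 449,643.75
NZD 449,643.75 ÷ 1.6121 = EUR 278,918.03
EUR 278,918.03 × 1.7275 = AUD 481,830.89
Profit = AUD 481,830.89 − AUD 467,000.00

Profit: AUD 14,830.89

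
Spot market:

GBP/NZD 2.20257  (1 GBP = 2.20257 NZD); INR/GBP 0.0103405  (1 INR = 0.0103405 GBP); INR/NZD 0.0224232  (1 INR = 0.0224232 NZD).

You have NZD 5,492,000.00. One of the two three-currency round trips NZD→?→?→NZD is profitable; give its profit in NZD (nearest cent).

Profitable loop is NZD → INR → GBP → NZD:
NZD 5,492,000.00 ÷ 0.0224232 = INR 244,924,899.21
INR 244,924,899.21 × 0.0103405 = GBP 2,532,645.92
GBP 2,532,645.92 × 2.20257 = NZD 5,578,329.92
Profit = NZD 5,578,329.92 − NZD 5,492,000.00

Profit: NZD 86,329.92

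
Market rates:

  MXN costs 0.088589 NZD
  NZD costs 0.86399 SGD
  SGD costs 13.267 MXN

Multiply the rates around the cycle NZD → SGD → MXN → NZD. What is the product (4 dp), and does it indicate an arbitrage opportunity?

1.0155 (arbitrage exists)

Around NZD → SGD → MXN → NZD: 1 × 0.86399 × 13.267 × 0.088589 = 1.015456
Product > 1; profitable direction is NZD → SGD → MXN → NZD.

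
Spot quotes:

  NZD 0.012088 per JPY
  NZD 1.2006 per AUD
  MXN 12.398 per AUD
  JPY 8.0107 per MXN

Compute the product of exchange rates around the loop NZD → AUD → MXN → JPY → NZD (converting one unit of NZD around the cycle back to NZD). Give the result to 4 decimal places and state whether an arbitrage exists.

0.9999 (no arbitrage)

Around NZD → AUD → MXN → JPY → NZD: 1 ÷ 1.2006 × 12.398 × 8.0107 × 0.012088 = 0.999950
Product ≈ 1 (deviation 0.005%, within rounding noise).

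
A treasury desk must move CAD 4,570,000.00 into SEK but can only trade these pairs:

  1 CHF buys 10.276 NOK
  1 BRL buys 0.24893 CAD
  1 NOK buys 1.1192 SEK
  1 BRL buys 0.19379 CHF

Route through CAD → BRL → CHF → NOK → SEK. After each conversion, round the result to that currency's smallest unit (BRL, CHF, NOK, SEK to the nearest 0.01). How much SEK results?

CAD 4,570,000.00 ÷ 0.24893 = BRL 18,358,574.70
BRL 18,358,574.70 × 0.19379 = CHF 3,557,708.19
CHF 3,557,708.19 × 10.276 = NOK 36,559,009.36
NOK 36,559,009.36 × 1.1192 = SEK 40,916,843.28

SEK 40,916,843.28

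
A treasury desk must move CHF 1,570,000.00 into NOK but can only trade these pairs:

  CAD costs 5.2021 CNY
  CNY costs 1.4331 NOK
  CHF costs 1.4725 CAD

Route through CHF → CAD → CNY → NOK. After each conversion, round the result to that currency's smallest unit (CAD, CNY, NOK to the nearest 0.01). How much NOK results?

CHF 1,570,000.00 × 1.4725 = CAD 2,311,825.00
CAD 2,311,825.00 × 5.2021 = CNY 12,026,344.83
CNY 12,026,344.83 × 1.4331 = NOK 17,234,954.78

NOK 17,234,954.78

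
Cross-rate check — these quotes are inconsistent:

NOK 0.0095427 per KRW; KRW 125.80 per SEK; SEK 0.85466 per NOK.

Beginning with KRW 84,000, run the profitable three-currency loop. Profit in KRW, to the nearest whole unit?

Profit: KRW 2,184

Profitable loop is KRW → NOK → SEK → KRW:
KRW 84,000 × 0.0095427 = NOK 801.59
NOK 801.59 × 0.85466 = SEK 685.08
SEK 685.08 × 125.80 = KRW 86,184
Profit = KRW 86,184 − KRW 84,000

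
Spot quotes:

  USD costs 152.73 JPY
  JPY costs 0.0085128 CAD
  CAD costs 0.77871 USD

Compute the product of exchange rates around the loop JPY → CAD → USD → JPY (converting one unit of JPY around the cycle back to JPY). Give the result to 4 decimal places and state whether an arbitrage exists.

1.0124 (arbitrage exists)

Around JPY → CAD → USD → JPY: 1 × 0.0085128 × 0.77871 × 152.73 = 1.012448
Product > 1; profitable direction is JPY → CAD → USD → JPY.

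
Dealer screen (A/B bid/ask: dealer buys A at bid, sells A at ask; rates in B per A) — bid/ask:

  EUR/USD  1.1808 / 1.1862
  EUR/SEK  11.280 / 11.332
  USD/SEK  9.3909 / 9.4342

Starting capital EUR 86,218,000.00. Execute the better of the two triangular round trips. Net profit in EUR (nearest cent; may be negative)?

Net profit: EUR 686,856.23

Best loop EUR → SEK → USD → EUR:
EUR 86,218,000.00 × 11.280 (sell EUR at bid) = SEK 972,539,040.00
SEK 972,539,040.00 ÷ 9.4342 (buy USD at ask) = USD 103,086,540.46
USD 103,086,540.46 ÷ 1.1862 (buy EUR at ask) = EUR 86,904,856.23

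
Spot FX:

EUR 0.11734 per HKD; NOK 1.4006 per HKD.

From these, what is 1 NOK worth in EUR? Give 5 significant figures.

1 NOK ÷ 1.4006 = 0.71398 HKD
0.71398 HKD × 0.11734 = 0.0837784 EUR

NOK/EUR = 0.083778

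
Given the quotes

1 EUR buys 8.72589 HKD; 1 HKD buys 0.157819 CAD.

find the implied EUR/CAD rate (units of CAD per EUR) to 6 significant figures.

EUR/CAD = 1.37711

1 EUR × 8.72589 = 8.72589 HKD
8.72589 HKD × 0.157819 = 1.37711 CAD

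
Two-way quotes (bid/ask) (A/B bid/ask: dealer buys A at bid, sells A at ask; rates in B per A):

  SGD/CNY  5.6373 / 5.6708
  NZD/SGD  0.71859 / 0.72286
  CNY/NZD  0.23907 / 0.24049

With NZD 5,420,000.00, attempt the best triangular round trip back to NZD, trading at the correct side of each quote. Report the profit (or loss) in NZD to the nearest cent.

Best loop NZD → CNY → SGD → NZD:
NZD 5,420,000.00 ÷ 0.24049 (buy CNY at ask) = CNY 22,537,319.64
CNY 22,537,319.64 ÷ 5.6708 (buy SGD at ask) = SGD 3,974,275.17
SGD 3,974,275.17 ÷ 0.72286 (buy NZD at ask) = NZD 5,497,987.40

Net profit: NZD 77,987.40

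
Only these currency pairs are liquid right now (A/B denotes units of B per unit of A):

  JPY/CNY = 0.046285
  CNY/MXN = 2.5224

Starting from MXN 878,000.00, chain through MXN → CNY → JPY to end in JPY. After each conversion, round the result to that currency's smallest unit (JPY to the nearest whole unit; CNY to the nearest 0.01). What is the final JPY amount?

MXN 878,000.00 ÷ 2.5224 = CNY 348,081.19
CNY 348,081.19 ÷ 0.046285 = JPY 7,520,389

JPY 7,520,389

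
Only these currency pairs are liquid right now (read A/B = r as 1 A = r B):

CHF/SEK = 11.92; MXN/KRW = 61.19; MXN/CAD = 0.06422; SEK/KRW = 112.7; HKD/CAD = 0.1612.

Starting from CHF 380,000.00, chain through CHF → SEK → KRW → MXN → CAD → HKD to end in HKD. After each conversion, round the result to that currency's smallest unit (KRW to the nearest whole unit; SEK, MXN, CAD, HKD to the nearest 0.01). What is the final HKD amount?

CHF 380,000.00 × 11.92 = SEK 4,529,600.00
SEK 4,529,600.00 × 112.7 = KRW 510,485,920
KRW 510,485,920 ÷ 61.19 = MXN 8,342,636.38
MXN 8,342,636.38 × 0.06422 = CAD 535,764.11
CAD 535,764.11 ÷ 0.1612 = HKD 3,323,598.70

HKD 3,323,598.70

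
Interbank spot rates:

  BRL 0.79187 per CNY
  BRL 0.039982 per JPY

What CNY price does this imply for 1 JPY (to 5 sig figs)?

1 JPY × 0.039982 = 0.039982 BRL
0.039982 BRL ÷ 0.79187 = 0.0504906 CNY

JPY/CNY = 0.050491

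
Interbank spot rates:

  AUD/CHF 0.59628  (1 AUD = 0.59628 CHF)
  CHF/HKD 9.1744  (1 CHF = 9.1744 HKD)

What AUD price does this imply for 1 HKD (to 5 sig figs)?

HKD/AUD = 0.18280

1 HKD ÷ 9.1744 = 0.108999 CHF
0.108999 CHF ÷ 0.59628 = 0.182798 AUD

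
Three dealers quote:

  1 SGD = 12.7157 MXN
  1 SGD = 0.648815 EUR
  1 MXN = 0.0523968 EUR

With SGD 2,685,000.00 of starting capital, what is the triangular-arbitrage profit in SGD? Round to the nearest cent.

Profitable loop is SGD → MXN → EUR → SGD:
SGD 2,685,000.00 × 12.7157 = MXN 34,141,654.50
MXN 34,141,654.50 × 0.0523968 = EUR 1,788,913.44
EUR 1,788,913.44 ÷ 0.648815 = SGD 2,757,201.12
Profit = SGD 2,757,201.12 − SGD 2,685,000.00

Profit: SGD 72,201.12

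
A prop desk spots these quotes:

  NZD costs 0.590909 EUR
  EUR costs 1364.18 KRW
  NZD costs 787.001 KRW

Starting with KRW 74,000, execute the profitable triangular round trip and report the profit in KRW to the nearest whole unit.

Profit: KRW 1,796

Profitable loop is KRW → NZD → EUR → KRW:
KRW 74,000 ÷ 787.001 = NZD 94.03
NZD 94.03 × 0.590909 = EUR 55.56
EUR 55.56 × 1364.18 = KRW 75,796
Profit = KRW 75,796 − KRW 74,000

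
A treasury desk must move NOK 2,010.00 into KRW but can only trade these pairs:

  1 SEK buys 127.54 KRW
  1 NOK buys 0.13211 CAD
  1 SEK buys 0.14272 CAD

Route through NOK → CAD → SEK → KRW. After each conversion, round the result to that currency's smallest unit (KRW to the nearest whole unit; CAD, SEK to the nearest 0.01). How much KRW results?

KRW 237,297

NOK 2,010.00 × 0.13211 = CAD 265.54
CAD 265.54 ÷ 0.14272 = SEK 1,860.57
SEK 1,860.57 × 127.54 = KRW 237,297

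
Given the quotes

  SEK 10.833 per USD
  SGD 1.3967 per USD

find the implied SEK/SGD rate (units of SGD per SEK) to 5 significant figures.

SEK/SGD = 0.12893

1 SEK ÷ 10.833 = 0.0923105 USD
0.0923105 USD × 1.3967 = 0.12893 SGD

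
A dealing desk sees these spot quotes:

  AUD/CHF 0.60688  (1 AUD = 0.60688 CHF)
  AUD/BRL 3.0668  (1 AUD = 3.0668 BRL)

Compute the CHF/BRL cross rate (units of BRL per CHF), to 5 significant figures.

CHF/BRL = 5.0534

1 CHF ÷ 0.60688 = 1.64777 AUD
1.64777 AUD × 3.0668 = 5.05339 BRL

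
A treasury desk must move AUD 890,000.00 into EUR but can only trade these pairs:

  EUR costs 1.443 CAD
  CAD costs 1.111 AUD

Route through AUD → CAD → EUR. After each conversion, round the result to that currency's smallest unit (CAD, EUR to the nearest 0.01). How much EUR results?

AUD 890,000.00 ÷ 1.111 = CAD 801,080.11
CAD 801,080.11 ÷ 1.443 = EUR 555,149.07

EUR 555,149.07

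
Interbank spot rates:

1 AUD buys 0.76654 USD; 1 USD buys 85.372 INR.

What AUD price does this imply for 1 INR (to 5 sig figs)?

INR/AUD = 0.015281

1 INR ÷ 85.372 = 0.0117134 USD
0.0117134 USD ÷ 0.76654 = 0.0152809 AUD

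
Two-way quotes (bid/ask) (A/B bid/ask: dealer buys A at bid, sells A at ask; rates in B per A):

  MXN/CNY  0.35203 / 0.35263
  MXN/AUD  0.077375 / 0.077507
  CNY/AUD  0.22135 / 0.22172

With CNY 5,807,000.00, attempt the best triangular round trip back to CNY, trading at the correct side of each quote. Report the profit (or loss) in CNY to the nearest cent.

Net profit: CNY 31,080.79

Best loop CNY → AUD → MXN → CNY:
CNY 5,807,000.00 × 0.22135 (sell CNY at bid) = AUD 1,285,379.45
AUD 1,285,379.45 ÷ 0.077507 (buy MXN at ask) = MXN 16,584,043.38
MXN 16,584,043.38 × 0.35203 (sell MXN at bid) = CNY 5,838,080.79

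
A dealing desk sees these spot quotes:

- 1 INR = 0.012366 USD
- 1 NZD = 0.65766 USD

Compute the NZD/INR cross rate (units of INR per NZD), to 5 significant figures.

NZD/INR = 53.183

1 NZD × 0.65766 = 0.65766 USD
0.65766 USD ÷ 0.012366 = 53.1829 INR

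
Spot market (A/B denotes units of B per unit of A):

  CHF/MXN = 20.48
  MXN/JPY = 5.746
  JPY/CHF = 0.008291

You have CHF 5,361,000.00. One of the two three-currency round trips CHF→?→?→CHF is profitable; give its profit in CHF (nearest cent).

Profitable loop is CHF → JPY → MXN → CHF:
CHF 5,361,000.00 ÷ 0.008291 = JPY 646,604,752
JPY 646,604,752 ÷ 5.746 = MXN 112,531,283.00
MXN 112,531,283.00 ÷ 20.48 = CHF 5,494,691.55
Profit = CHF 5,494,691.55 − CHF 5,361,000.00

Profit: CHF 133,691.55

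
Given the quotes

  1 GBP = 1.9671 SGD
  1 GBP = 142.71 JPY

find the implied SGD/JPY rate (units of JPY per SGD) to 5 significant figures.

1 SGD ÷ 1.9671 = 0.508363 GBP
0.508363 GBP × 142.71 = 72.5484 JPY

SGD/JPY = 72.548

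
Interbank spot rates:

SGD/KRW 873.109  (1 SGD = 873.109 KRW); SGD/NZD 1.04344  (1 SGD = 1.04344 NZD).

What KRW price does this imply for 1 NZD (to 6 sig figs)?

NZD/KRW = 836.760

1 NZD ÷ 1.04344 = 0.958368 SGD
0.958368 SGD × 873.109 = 836.76 KRW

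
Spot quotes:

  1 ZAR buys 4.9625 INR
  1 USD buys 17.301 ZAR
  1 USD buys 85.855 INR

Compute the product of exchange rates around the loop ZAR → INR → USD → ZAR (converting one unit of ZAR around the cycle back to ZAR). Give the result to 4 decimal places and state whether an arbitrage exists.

Around ZAR → INR → USD → ZAR: 1 × 4.9625 ÷ 85.855 × 17.301 = 1.000014
Product ≈ 1 (deviation 0.001%, within rounding noise).

1.0000 (no arbitrage)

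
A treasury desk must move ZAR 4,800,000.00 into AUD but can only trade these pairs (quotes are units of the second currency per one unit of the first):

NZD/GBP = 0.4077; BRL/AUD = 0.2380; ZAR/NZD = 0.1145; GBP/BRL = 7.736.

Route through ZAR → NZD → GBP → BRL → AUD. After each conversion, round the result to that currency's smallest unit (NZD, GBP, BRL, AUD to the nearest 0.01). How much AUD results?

AUD 412,554.05

ZAR 4,800,000.00 × 0.1145 = NZD 549,600.00
NZD 549,600.00 × 0.4077 = GBP 224,071.92
GBP 224,071.92 × 7.736 = BRL 1,733,420.37
BRL 1,733,420.37 × 0.2380 = AUD 412,554.05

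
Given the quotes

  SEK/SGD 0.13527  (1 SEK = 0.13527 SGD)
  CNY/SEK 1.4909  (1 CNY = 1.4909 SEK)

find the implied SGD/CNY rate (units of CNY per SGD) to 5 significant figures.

SGD/CNY = 4.9585

1 SGD ÷ 0.13527 = 7.39262 SEK
7.39262 SEK ÷ 1.4909 = 4.9585 CNY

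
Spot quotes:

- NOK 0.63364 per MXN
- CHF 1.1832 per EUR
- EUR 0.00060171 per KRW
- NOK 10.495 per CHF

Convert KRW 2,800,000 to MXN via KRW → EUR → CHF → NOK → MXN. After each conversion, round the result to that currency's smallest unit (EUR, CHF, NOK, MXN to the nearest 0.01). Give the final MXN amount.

KRW 2,800,000 × 0.00060171 = EUR 1,684.79
EUR 1,684.79 × 1.1832 = CHF 1,993.44
CHF 1,993.44 × 10.495 = NOK 20,921.15
NOK 20,921.15 ÷ 0.63364 = MXN 33,017.41

MXN 33,017.41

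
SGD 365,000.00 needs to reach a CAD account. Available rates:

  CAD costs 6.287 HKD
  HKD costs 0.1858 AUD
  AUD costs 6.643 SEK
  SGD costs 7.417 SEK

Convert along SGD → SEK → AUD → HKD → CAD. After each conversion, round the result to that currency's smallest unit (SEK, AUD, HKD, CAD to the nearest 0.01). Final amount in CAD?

CAD 348,873.29

SGD 365,000.00 × 7.417 = SEK 2,707,205.00
SEK 2,707,205.00 ÷ 6.643 = AUD 407,527.47
AUD 407,527.47 ÷ 0.1858 = HKD 2,193,366.36
HKD 2,193,366.36 ÷ 6.287 = CAD 348,873.29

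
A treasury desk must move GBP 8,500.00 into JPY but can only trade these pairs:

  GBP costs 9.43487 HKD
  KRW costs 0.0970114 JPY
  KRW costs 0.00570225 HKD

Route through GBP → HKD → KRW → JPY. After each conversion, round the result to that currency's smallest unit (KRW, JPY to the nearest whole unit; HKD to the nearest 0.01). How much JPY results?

JPY 1,364,368

GBP 8,500.00 × 9.43487 = HKD 80,196.40
HKD 80,196.40 ÷ 0.00570225 = KRW 14,063,992
KRW 14,063,992 × 0.0970114 = JPY 1,364,368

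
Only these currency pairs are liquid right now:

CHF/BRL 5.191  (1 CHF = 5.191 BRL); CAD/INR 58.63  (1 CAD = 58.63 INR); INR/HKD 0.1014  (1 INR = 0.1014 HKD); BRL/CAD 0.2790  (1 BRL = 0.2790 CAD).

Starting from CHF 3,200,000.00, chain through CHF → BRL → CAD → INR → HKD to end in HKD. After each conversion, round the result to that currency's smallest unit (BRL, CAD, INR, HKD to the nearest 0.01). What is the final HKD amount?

HKD 27,552,629.97

CHF 3,200,000.00 × 5.191 = BRL 16,611,200.00
BRL 16,611,200.00 × 0.2790 = CAD 4,634,524.80
CAD 4,634,524.80 × 58.63 = INR 271,722,189.02
INR 271,722,189.02 × 0.1014 = HKD 27,552,629.97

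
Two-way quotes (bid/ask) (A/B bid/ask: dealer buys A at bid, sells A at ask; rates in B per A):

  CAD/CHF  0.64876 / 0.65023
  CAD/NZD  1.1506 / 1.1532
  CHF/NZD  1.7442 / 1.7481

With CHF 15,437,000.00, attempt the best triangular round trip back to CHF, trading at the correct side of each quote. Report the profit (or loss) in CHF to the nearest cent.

Best loop CHF → CAD → NZD → CHF:
CHF 15,437,000.00 ÷ 0.65023 (buy CAD at ask) = CAD 23,740,830.17
CAD 23,740,830.17 × 1.1506 (sell CAD at bid) = NZD 27,316,199.19
NZD 27,316,199.19 ÷ 1.7481 (buy CHF at ask) = CHF 15,626,222.29

Net profit: CHF 189,222.29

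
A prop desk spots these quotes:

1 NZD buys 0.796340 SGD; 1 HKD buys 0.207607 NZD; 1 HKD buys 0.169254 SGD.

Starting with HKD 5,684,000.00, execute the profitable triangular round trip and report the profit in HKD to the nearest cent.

Profitable loop is HKD → SGD → NZD → HKD:
HKD 5,684,000.00 × 0.169254 = SGD 962,039.74
SGD 962,039.74 ÷ 0.796340 = NZD 1,208,076.62
NZD 1,208,076.62 ÷ 0.207607 = HKD 5,819,055.33
Profit = HKD 5,819,055.33 − HKD 5,684,000.00

Profit: HKD 135,055.33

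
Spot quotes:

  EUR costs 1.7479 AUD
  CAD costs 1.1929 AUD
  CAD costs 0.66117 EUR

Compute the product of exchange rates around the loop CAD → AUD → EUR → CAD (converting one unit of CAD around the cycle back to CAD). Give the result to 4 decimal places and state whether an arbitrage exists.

Around CAD → AUD → EUR → CAD: 1 × 1.1929 ÷ 1.7479 ÷ 0.66117 = 1.032225
Product > 1; profitable direction is CAD → AUD → EUR → CAD.

1.0322 (arbitrage exists)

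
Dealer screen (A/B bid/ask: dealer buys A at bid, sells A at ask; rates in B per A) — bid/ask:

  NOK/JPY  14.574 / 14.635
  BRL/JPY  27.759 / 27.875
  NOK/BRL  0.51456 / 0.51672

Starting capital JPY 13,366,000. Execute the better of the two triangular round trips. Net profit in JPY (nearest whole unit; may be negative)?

Net profit: JPY 158,153

Best loop JPY → BRL → NOK → JPY:
JPY 13,366,000 ÷ 27.875 (buy BRL at ask) = BRL 479,497.76
BRL 479,497.76 ÷ 0.51672 (buy NOK at ask) = NOK 927,964.39
NOK 927,964.39 × 14.574 (sell NOK at bid) = JPY 13,524,153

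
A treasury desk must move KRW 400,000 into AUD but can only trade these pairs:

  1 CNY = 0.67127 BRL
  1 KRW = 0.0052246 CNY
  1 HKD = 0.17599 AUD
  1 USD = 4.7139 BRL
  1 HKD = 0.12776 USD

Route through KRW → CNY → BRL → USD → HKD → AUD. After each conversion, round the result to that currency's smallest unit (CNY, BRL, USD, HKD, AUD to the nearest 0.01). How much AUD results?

KRW 400,000 × 0.0052246 = CNY 2,089.84
CNY 2,089.84 × 0.67127 = BRL 1,402.85
BRL 1,402.85 ÷ 4.7139 = USD 297.60
USD 297.60 ÷ 0.12776 = HKD 2,329.37
HKD 2,329.37 × 0.17599 = AUD 409.95

AUD 409.95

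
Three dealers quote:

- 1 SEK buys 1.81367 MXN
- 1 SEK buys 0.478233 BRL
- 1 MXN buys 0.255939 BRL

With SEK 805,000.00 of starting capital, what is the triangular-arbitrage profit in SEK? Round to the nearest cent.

Profit: SEK 24,355.41

Profitable loop is SEK → BRL → MXN → SEK:
SEK 805,000.00 × 0.478233 = BRL 384,977.57
BRL 384,977.57 ÷ 0.255939 = MXN 1,504,177.03
MXN 1,504,177.03 ÷ 1.81367 = SEK 829,355.41
Profit = SEK 829,355.41 − SEK 805,000.00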